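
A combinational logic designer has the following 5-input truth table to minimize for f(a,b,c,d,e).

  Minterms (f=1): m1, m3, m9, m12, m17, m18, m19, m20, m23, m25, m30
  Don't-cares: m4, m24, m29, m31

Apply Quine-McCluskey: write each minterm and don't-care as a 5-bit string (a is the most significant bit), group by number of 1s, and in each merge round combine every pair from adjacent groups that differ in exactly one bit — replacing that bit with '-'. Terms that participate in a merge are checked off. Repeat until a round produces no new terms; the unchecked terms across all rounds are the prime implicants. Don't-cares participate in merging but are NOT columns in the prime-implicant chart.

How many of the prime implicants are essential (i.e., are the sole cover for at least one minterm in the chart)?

6

size-2^0 implicants → 00001(✓)  00011(✓)  00100(✓)  01001(✓)  01100(✓)  10001(✓)  10010(✓)  10011(✓)  10100(✓)  10111(✓)  11000(✓)  11001(✓)  11101(✓)  11110(✓)  11111(✓)
size-2^1 implicants → -0001(✓)  -0011(✓)  -0100  -1001(✓)  0-001(✓)  0-100  000-1(✓)  1-001(✓)  1-111  10-11  100-1(✓)  1001-  11-01  1100-  111-1  1111-
size-2^2 implicants → --001  -00-1
Unchecked terms (primes): --001, -00-1, -0100, 0-100, 1-111, 10-11, 1001-, 11-01, 1100-, 111-1, 1111-
Minterm coverage:
  m1 ⊆ --001,-00-1
  m3 ⊆ -00-1 [E]
  m9 ⊆ --001 [E]
  m12 ⊆ 0-100 [E]
  m17 ⊆ --001,-00-1
  m18 ⊆ 1001- [E]
  m19 ⊆ -00-1,10-11,1001-
  m20 ⊆ -0100 [E]
  m23 ⊆ 1-111,10-11
  m25 ⊆ --001,11-01,1100-
  m30 ⊆ 1111- [E]
E = {--001, -00-1, -0100, 0-100, 1001-, 1111-}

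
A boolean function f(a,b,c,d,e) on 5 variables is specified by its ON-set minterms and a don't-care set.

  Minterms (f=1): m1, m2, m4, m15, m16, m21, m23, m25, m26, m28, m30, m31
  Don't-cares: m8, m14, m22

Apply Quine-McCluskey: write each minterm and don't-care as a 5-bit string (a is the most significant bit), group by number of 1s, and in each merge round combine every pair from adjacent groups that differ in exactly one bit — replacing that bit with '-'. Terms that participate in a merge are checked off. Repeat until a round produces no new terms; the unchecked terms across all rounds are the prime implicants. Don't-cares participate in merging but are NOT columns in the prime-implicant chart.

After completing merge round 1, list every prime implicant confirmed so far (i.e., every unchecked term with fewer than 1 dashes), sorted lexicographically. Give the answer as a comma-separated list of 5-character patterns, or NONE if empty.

00001, 00010, 00100, 01000, 10000, 11001

size-2^0 implicants → 00001  00010  00100  01000  01110(✓)  01111(✓)  10000  10101(✓)  10110(✓)  10111(✓)  11001  11010(✓)  11100(✓)  11110(✓)  11111(✓)
size-2^1 implicants → -1110(✓)  -1111(✓)  0111-(✓)  1-110(✓)  1-111(✓)  101-1  1011-(✓)  11-10  111-0  1111-(✓)
size-2^2 implicants → -111-  1-11-
Unchecked terms (primes): -111-, 00001, 00010, 00100, 01000, 1-11-, 10000, 101-1, 11-10, 11001, 111-0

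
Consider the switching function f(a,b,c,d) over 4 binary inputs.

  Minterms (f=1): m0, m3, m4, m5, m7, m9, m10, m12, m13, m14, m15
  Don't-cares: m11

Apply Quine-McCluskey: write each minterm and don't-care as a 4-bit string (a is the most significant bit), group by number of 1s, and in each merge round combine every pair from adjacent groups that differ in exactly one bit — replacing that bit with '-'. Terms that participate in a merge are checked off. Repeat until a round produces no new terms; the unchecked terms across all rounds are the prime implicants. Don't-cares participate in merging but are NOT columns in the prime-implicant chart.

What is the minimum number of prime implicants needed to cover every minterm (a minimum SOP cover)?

Round 0: 0000✓ 0011✓ 0100✓ 0101✓ 0111✓ 1001✓ 1010✓ 1011✓ 1100✓ 1101✓ 1110✓ 1111✓
Round 1: -011✓ -100✓ -101✓ -111✓ 0-00 0-11✓ 01-1✓ 010-✓ 1-01✓ 1-10✓ 1-11✓ 10-1✓ 101-✓ 11-0✓ 11-1✓ 110-✓ 111-✓
Round 2: --11 -1-1 -10- 1--1 1-1- 11--
PIs = {--11, -1-1, -10-, 0-00, 1--1, 1-1-, 11--}
Coverage chart:
  m0: 0-00 ←essential
  m3: --11 ←essential
  m4: -10-,0-00
  m5: -1-1,-10-
  m7: --11,-1-1
  m9: 1--1 ←essential
  m10: 1-1- ←essential
  m12: -10-,11--
  m13: -1-1,-10-,1--1,11--
  m14: 1-1-,11--
  m15: --11,-1-1,1--1,1-1-,11--
Essential: --11, 0-00, 1--1, 1-1-
Petrick residual → -10-
Min cover (5 terms): cd + bc' + a'c'd' + ad + ac

5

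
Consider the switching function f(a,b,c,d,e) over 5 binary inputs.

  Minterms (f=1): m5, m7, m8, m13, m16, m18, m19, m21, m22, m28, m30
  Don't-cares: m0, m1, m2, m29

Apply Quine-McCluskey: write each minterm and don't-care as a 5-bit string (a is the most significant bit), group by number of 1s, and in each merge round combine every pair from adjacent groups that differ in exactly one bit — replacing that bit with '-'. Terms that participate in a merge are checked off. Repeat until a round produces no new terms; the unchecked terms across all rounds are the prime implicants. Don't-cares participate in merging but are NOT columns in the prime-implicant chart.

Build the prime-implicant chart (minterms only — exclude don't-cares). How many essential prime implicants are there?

[col 0] 00000*, 00001*, 00010*, 00101*, 00111*, 01000*, 01101*, 10000*, 10010*, 10011*, 10101*, 10110*, 11100*, 11101*, 11110*
[col 1] -0000*, -0010*, -0101*, -1101*, 0-000, 0-101*, 00-01, 000-0*, 0000-, 001-1, 1-101*, 1-110, 10-10, 100-0*, 1001-, 111-0, 1110-
[col 2] --101, -00-0
Prime implicants: --101, -00-0, 0-000, 00-01, 0000-, 001-1, 1-110, 10-10, 1001-, 111-0, 1110-
PI chart (minterm → PIs covering it):
  5 | --101,00-01,001-1
  7 | 001-1  (sole → essential)
  8 | 0-000  (sole → essential)
  13 | --101  (sole → essential)
  16 | -00-0  (sole → essential)
  18 | -00-0,10-10,1001-
  19 | 1001-  (sole → essential)
  21 | --101  (sole → essential)
  22 | 1-110,10-10
  28 | 111-0,1110-
  30 | 1-110,111-0
Essential prime implicants: --101, -00-0, 0-000, 001-1, 1001-

5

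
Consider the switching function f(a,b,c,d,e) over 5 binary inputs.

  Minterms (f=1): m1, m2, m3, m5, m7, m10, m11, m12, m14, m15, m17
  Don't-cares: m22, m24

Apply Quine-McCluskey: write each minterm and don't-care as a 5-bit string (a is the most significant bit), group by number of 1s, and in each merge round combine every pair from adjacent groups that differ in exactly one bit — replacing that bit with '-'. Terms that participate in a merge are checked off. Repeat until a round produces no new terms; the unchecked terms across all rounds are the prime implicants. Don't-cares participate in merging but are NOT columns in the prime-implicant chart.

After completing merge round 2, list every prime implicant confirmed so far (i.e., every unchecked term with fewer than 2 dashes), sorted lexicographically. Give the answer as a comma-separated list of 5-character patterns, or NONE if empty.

[col 0] 00001*, 00010*, 00011*, 00101*, 00111*, 01010*, 01011*, 01100*, 01110*, 01111*, 10001*, 10110, 11000
[col 1] -0001, 0-010*, 0-011*, 0-111*, 00-01*, 00-11*, 000-1*, 0001-*, 001-1*, 01-10*, 01-11*, 0101-*, 011-0, 0111-*
[col 2] 0--11, 0-01-, 00--1, 01-1-
Prime implicants: -0001, 0--11, 0-01-, 00--1, 01-1-, 011-0, 10110, 11000

-0001, 011-0, 10110, 11000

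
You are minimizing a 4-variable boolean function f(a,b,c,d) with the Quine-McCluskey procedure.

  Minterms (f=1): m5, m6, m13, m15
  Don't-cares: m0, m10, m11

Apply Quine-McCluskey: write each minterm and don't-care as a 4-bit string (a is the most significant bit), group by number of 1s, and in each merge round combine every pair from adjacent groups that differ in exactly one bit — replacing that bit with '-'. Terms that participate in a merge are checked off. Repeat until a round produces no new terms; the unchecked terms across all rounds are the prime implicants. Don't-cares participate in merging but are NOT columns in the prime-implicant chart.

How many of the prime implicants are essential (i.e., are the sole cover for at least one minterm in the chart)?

2

[col 0] 0000, 0101*, 0110, 1010*, 1011*, 1101*, 1111*
[col 1] -101, 1-11, 101-, 11-1
Prime implicants: -101, 0000, 0110, 1-11, 101-, 11-1
PI chart (minterm → PIs covering it):
  5 | -101  (sole → essential)
  6 | 0110  (sole → essential)
  13 | -101,11-1
  15 | 1-11,11-1
Essential prime implicants: -101, 0110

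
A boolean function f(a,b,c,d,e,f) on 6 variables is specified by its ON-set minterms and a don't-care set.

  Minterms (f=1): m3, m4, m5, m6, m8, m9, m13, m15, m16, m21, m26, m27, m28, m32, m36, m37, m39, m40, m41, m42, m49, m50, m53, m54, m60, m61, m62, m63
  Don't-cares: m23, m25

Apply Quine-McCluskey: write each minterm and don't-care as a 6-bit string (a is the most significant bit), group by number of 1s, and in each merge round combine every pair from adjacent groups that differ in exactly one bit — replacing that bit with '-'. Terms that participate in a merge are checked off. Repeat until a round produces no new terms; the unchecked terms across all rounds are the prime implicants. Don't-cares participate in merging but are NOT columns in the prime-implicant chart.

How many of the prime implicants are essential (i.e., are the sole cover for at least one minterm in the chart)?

12

Round 0: 000011 000100✓ 000101✓ 000110✓ 001000✓ 001001✓ 001101✓ 001111✓ 010000 010101✓ 010111✓ 011001✓ 011010✓ 011011✓ 011100✓ 100000✓ 100100✓ 100101✓ 100111✓ 101000✓ 101001✓ 101010✓ 110001✓ 110010✓ 110101✓ 110110✓ 111100✓ 111101✓ 111110✓ 111111✓
Round 1: -00100✓ -00101✓ -01000✓ -01001✓ -10101✓ -11100 0-0101✓ 0-1001 00-101 0001-0 00010-✓ 001-01 00100-✓ 0011-1 0101-1 0110-1 01101- 1-0101✓ 10-000 100-00 1001-1 10010-✓ 1010-0 10100-✓ 11-101 11-110 110-01 110-10 1111-0✓ 1111-1✓ 11110-✓ 11111-✓
Round 2: --0101 -0010- -0100- 1111--
PIs = {--0101, -0010-, -0100-, -11100, 0-1001, 00-101, 000011, 0001-0, 001-01, 0011-1, 010000, 0101-1, 0110-1, 01101-, 10-000, 100-00, 1001-1, 1010-0, 11-101, 11-110, 110-01, 110-10, 1111--}
Coverage chart:
  m3: 000011 ←essential
  m4: -0010-,0001-0
  m5: --0101,-0010-,00-101
  m6: 0001-0 ←essential
  m8: -0100- ←essential
  m9: -0100-,0-1001,001-01
  m13: 00-101,001-01,0011-1
  m15: 0011-1 ←essential
  m16: 010000 ←essential
  m21: --0101,0101-1
  m26: 01101- ←essential
  m27: 0110-1,01101-
  m28: -11100 ←essential
  m32: 10-000,100-00
  m36: -0010-,100-00
  m37: --0101,-0010-,1001-1
  m39: 1001-1 ←essential
  m40: -0100-,10-000,1010-0
  m41: -0100- ←essential
  m42: 1010-0 ←essential
  m49: 110-01 ←essential
  m50: 110-10 ←essential
  m53: --0101,11-101,110-01
  m54: 11-110,110-10
  m60: -11100,1111--
  m61: 11-101,1111--
  m62: 11-110,1111--
  m63: 1111-- ←essential
Essential: -0100-, -11100, 000011, 0001-0, 0011-1, 010000, 01101-, 1001-1, 1010-0, 110-01, 110-10, 1111--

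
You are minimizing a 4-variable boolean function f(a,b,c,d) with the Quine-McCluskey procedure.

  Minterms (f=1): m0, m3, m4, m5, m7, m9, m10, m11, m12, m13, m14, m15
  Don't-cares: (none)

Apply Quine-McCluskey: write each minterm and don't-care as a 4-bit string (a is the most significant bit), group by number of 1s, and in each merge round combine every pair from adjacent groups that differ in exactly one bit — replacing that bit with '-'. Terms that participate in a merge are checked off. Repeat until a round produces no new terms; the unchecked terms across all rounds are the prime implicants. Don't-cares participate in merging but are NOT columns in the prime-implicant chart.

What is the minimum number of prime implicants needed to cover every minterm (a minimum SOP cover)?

[col 0] 0000*, 0011*, 0100*, 0101*, 0111*, 1001*, 1010*, 1011*, 1100*, 1101*, 1110*, 1111*
[col 1] -011*, -100*, -101*, -111*, 0-00, 0-11*, 01-1*, 010-*, 1-01*, 1-10*, 1-11*, 10-1*, 101-*, 11-0*, 11-1*, 110-*, 111-*
[col 2] --11, -1-1, -10-, 1--1, 1-1-, 11--
Prime implicants: --11, -1-1, -10-, 0-00, 1--1, 1-1-, 11--
PI chart (minterm → PIs covering it):
  0 | 0-00  (sole → essential)
  3 | --11  (sole → essential)
  4 | -10-,0-00
  5 | -1-1,-10-
  7 | --11,-1-1
  9 | 1--1  (sole → essential)
  10 | 1-1-  (sole → essential)
  11 | --11,1--1,1-1-
  12 | -10-,11--
  13 | -1-1,-10-,1--1,11--
  14 | 1-1-,11--
  15 | --11,-1-1,1--1,1-1-,11--
Essential prime implicants: --11, 0-00, 1--1, 1-1-
Petrick residual → -10-
Minimum SOP uses 5 PIs: cd + bc' + a'c'd' + ad + ac

5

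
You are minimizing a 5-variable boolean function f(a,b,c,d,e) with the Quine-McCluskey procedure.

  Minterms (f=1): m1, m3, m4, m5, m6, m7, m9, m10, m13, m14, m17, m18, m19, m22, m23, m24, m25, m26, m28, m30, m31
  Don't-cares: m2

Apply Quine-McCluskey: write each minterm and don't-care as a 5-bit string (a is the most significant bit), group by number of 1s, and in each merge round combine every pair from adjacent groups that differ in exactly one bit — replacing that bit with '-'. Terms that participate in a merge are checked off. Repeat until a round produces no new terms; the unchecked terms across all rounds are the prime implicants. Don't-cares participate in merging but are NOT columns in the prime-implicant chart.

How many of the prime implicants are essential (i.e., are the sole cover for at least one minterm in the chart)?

5

Round 0: 00001✓ 00010✓ 00011✓ 00100✓ 00101✓ 00110✓ 00111✓ 01001✓ 01010✓ 01101✓ 01110✓ 10001✓ 10010✓ 10011✓ 10110✓ 10111✓ 11000✓ 11001✓ 11010✓ 11100✓ 11110✓ 11111✓
Round 1: -0001✓ -0010✓ -0011✓ -0110✓ -0111✓ -1001✓ -1010✓ -1110✓ 0-001✓ 0-010✓ 0-101✓ 0-110✓ 00-01✓ 00-10✓ 00-11✓ 000-1✓ 0001-✓ 001-0✓ 001-1✓ 0010-✓ 0011-✓ 01-01✓ 01-10✓ 1-001✓ 1-010✓ 1-110✓ 1-111✓ 10-10✓ 10-11✓ 100-1✓ 1001-✓ 1011-✓ 11-00✓ 11-10✓ 110-0✓ 1100- 111-0✓ 1111-✓
Round 2: --001 --010✓ --110✓ -0-10✓ -0-11✓ -00-1 -001-✓ -011-✓ -1-10✓ 0--01 0--10✓ 00--1 00-1-✓ 001-- 1--10✓ 1-11- 10-1-✓ 11--0
Round 3: ---10 -0-1-
PIs = {---10, --001, -0-1-, -00-1, 0--01, 00--1, 001--, 1-11-, 11--0, 1100-}
Coverage chart:
  m1: --001,-00-1,0--01,00--1
  m3: -0-1-,-00-1,00--1
  m4: 001-- ←essential
  m5: 0--01,00--1,001--
  m6: ---10,-0-1-,001--
  m7: -0-1-,00--1,001--
  m9: --001,0--01
  m10: ---10 ←essential
  m13: 0--01 ←essential
  m14: ---10 ←essential
  m17: --001,-00-1
  m18: ---10,-0-1-
  m19: -0-1-,-00-1
  m22: ---10,-0-1-,1-11-
  m23: -0-1-,1-11-
  m24: 11--0,1100-
  m25: --001,1100-
  m26: ---10,11--0
  m28: 11--0 ←essential
  m30: ---10,1-11-,11--0
  m31: 1-11- ←essential
Essential: ---10, 0--01, 001--, 1-11-, 11--0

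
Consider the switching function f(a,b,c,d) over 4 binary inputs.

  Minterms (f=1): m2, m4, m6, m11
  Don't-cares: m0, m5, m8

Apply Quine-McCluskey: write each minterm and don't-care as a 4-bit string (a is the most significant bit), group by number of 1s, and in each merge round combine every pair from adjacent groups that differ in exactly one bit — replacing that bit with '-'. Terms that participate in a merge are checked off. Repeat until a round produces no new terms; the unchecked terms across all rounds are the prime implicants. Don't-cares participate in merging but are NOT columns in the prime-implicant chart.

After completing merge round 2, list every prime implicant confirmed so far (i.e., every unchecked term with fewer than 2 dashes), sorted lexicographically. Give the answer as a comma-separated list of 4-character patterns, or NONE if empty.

[col 0] 0000*, 0010*, 0100*, 0101*, 0110*, 1000*, 1011
[col 1] -000, 0-00*, 0-10*, 00-0*, 01-0*, 010-
[col 2] 0--0
Prime implicants: -000, 0--0, 010-, 1011

-000, 010-, 1011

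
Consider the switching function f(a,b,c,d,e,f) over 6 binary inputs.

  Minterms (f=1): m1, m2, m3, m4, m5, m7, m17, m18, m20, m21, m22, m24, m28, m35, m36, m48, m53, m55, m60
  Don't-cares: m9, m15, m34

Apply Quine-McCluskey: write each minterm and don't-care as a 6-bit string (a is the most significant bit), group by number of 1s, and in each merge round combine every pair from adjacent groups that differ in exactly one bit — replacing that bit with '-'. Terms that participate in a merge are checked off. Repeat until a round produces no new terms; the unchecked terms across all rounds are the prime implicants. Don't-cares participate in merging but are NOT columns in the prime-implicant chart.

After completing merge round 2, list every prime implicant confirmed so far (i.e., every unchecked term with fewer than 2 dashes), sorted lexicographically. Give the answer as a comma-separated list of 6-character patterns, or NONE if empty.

-00100, -10101, -11100, 0-0010, 00-001, 00-111, 01-100, 010-10, 0101-0, 011-00, 110000, 1101-1

Round 0: 000001✓ 000010✓ 000011✓ 000100✓ 000101✓ 000111✓ 001001✓ 001111✓ 010001✓ 010010✓ 010100✓ 010101✓ 010110✓ 011000✓ 011100✓ 100010✓ 100011✓ 100100✓ 110000 110101✓ 110111✓ 111100✓
Round 1: -00010✓ -00011✓ -00100 -10101 -11100 0-0001✓ 0-0010 0-0100✓ 0-0101✓ 00-001 00-111 000-01✓ 000-11✓ 0000-1✓ 00001-✓ 0001-1✓ 00010-✓ 01-100 010-01✓ 010-10 0101-0 01010-✓ 011-00 10001-✓ 1101-1
Round 2: -0001- 0-0-01 0-010- 000--1
PIs = {-0001-, -00100, -10101, -11100, 0-0-01, 0-0010, 0-010-, 00-001, 00-111, 000--1, 01-100, 010-10, 0101-0, 011-00, 110000, 1101-1}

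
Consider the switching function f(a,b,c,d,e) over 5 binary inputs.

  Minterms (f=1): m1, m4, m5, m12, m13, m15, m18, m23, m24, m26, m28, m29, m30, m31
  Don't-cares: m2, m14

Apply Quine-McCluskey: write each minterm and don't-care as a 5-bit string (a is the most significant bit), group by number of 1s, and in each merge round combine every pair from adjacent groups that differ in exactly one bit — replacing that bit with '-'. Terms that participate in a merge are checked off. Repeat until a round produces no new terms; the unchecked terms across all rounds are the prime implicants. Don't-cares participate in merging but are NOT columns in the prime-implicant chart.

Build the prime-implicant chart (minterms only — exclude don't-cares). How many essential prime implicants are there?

5

Round 0: 00001✓ 00010✓ 00100✓ 00101✓ 01100✓ 01101✓ 01110✓ 01111✓ 10010✓ 10111✓ 11000✓ 11010✓ 11100✓ 11101✓ 11110✓ 11111✓
Round 1: -0010 -1100✓ -1101✓ -1110✓ -1111✓ 0-100✓ 0-101✓ 00-01 0010-✓ 011-0✓ 011-1✓ 0110-✓ 0111-✓ 1-010 1-111 11-00✓ 11-10✓ 110-0✓ 111-0✓ 111-1✓ 1110-✓ 1111-✓
Round 2: -11-0✓ -11-1✓ -110-✓ -111-✓ 0-10- 011--✓ 11--0 111--✓
Round 3: -11--
PIs = {-0010, -11--, 0-10-, 00-01, 1-010, 1-111, 11--0}
Coverage chart:
  m1: 00-01 ←essential
  m4: 0-10- ←essential
  m5: 0-10-,00-01
  m12: -11--,0-10-
  m13: -11--,0-10-
  m15: -11-- ←essential
  m18: -0010,1-010
  m23: 1-111 ←essential
  m24: 11--0 ←essential
  m26: 1-010,11--0
  m28: -11--,11--0
  m29: -11-- ←essential
  m30: -11--,11--0
  m31: -11--,1-111
Essential: -11--, 0-10-, 00-01, 1-111, 11--0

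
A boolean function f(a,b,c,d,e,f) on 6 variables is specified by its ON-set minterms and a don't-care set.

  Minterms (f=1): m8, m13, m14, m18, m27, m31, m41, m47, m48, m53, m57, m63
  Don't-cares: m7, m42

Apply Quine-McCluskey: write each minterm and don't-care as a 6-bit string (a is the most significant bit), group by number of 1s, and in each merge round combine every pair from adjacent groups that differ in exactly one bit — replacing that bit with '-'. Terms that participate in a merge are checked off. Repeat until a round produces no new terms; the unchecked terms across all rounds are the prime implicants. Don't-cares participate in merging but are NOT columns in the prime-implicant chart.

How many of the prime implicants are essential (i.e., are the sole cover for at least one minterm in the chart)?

[col 0] 000111, 001000, 001101, 001110, 010010, 011011*, 011111*, 101001*, 101010, 101111*, 110000, 110101, 111001*, 111111*
[col 1] -11111, 011-11, 1-1001, 1-1111
Prime implicants: -11111, 000111, 001000, 001101, 001110, 010010, 011-11, 1-1001, 1-1111, 101010, 110000, 110101
PI chart (minterm → PIs covering it):
  8 | 001000  (sole → essential)
  13 | 001101  (sole → essential)
  14 | 001110  (sole → essential)
  18 | 010010  (sole → essential)
  27 | 011-11  (sole → essential)
  31 | -11111,011-11
  41 | 1-1001  (sole → essential)
  47 | 1-1111  (sole → essential)
  48 | 110000  (sole → essential)
  53 | 110101  (sole → essential)
  57 | 1-1001  (sole → essential)
  63 | -11111,1-1111
Essential prime implicants: 001000, 001101, 001110, 010010, 011-11, 1-1001, 1-1111, 110000, 110101

9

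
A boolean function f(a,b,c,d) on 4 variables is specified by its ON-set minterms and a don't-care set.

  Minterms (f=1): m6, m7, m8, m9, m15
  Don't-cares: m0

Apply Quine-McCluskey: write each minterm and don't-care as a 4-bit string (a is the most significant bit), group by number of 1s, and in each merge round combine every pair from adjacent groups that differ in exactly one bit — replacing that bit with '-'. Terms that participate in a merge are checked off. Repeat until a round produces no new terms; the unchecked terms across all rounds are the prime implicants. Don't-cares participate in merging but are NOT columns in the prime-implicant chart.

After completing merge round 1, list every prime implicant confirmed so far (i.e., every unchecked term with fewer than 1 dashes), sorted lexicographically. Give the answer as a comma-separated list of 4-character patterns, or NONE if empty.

NONE

Round 0: 0000✓ 0110✓ 0111✓ 1000✓ 1001✓ 1111✓
Round 1: -000 -111 011- 100-
PIs = {-000, -111, 011-, 100-}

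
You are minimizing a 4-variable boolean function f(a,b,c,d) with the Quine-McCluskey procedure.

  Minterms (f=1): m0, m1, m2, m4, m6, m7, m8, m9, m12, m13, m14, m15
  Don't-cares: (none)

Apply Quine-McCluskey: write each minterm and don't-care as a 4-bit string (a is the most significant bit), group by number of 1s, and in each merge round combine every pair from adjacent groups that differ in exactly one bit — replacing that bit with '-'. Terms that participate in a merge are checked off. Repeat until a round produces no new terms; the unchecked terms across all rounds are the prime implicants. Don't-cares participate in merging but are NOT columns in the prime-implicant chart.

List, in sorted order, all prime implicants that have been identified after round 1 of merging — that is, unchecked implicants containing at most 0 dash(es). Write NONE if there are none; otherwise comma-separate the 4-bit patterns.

size-2^0 implicants → 0000(✓)  0001(✓)  0010(✓)  0100(✓)  0110(✓)  0111(✓)  1000(✓)  1001(✓)  1100(✓)  1101(✓)  1110(✓)  1111(✓)
size-2^1 implicants → -000(✓)  -001(✓)  -100(✓)  -110(✓)  -111(✓)  0-00(✓)  0-10(✓)  00-0(✓)  000-(✓)  01-0(✓)  011-(✓)  1-00(✓)  1-01(✓)  100-(✓)  11-0(✓)  11-1(✓)  110-(✓)  111-(✓)
size-2^2 implicants → --00  -00-  -1-0  -11-  0--0  1-0-  11--
Unchecked terms (primes): --00, -00-, -1-0, -11-, 0--0, 1-0-, 11--

NONE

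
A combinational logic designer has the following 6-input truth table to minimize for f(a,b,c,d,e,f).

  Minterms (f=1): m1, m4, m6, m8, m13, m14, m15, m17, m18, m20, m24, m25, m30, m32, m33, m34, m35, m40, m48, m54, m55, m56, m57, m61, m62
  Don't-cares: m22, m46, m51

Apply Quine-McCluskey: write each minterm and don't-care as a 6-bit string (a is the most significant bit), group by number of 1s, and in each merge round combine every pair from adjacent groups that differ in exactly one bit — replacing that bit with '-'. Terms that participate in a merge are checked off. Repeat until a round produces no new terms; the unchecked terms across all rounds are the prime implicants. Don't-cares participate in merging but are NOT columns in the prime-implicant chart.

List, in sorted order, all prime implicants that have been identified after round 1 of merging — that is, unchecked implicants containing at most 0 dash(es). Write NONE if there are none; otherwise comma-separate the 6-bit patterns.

NONE

size-2^0 implicants → 000001(✓)  000100(✓)  000110(✓)  001000(✓)  001101(✓)  001110(✓)  001111(✓)  010001(✓)  010010(✓)  010100(✓)  010110(✓)  011000(✓)  011001(✓)  011110(✓)  100000(✓)  100001(✓)  100010(✓)  100011(✓)  101000(✓)  101110(✓)  110000(✓)  110011(✓)  110110(✓)  110111(✓)  111000(✓)  111001(✓)  111101(✓)  111110(✓)
size-2^1 implicants → -00001  -01000(✓)  -01110(✓)  -10110(✓)  -11000(✓)  -11001(✓)  -11110(✓)  0-0001  0-0100(✓)  0-0110(✓)  0-1000(✓)  0-1110(✓)  00-110(✓)  0001-0(✓)  0011-1  00111-  01-001  01-110(✓)  010-10  0101-0(✓)  01100-(✓)  1-0000(✓)  1-0011  1-1000(✓)  1-1110(✓)  10-000(✓)  1000-0(✓)  1000-1(✓)  10000-(✓)  10001-(✓)  11-000(✓)  11-110(✓)  110-11  11011-  111-01  11100-(✓)
size-2^2 implicants → --1000  --1110  -1-110  -1100-  0--110  0-01-0  1--000  1000--
Unchecked terms (primes): --1000, --1110, -00001, -1-110, -1100-, 0--110, 0-0001, 0-01-0, 0011-1, 00111-, 01-001, 010-10, 1--000, 1-0011, 1000--, 110-11, 11011-, 111-01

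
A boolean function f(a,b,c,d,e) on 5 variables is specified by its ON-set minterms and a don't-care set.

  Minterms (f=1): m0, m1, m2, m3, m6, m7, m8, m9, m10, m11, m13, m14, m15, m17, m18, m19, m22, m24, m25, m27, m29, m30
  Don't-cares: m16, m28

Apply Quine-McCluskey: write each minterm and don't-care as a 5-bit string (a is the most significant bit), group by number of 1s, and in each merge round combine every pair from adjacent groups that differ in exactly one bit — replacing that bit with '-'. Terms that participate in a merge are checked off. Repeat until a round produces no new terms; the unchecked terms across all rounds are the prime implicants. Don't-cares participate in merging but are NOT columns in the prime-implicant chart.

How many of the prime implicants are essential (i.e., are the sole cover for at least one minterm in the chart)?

[col 0] 00000*, 00001*, 00010*, 00011*, 00110*, 00111*, 01000*, 01001*, 01010*, 01011*, 01101*, 01110*, 01111*, 10000*, 10001*, 10010*, 10011*, 10110*, 11000*, 11001*, 11011*, 11100*, 11101*, 11110*
[col 1] -0000*, -0001*, -0010*, -0011*, -0110*, -1000*, -1001*, -1011*, -1101*, -1110*, 0-000*, 0-001*, 0-010*, 0-011*, 0-110*, 0-111*, 00-10*, 00-11*, 000-0*, 000-1*, 0000-*, 0001-*, 0011-*, 01-01*, 01-10*, 01-11*, 010-0*, 010-1*, 0100-*, 0101-*, 011-1*, 0111-*, 1-000*, 1-001*, 1-011*, 1-110*, 10-10*, 100-0*, 100-1*, 1000-*, 1001-*, 11-00*, 11-01*, 110-1*, 1100-*, 111-0, 1110-*
[col 2] --000*, --001*, --011*, --110, -0-10, -00-0*, -00-1*, -000-*, -001-*, -1-01, -10-1*, -100-*, 0--10*, 0--11*, 0-0-0*, 0-0-1*, 0-00-*, 0-01-*, 0-11-*, 00-1-*, 000--*, 01--1, 01-1-*, 010--*, 1-0-1*, 1-00-*, 100--*, 11-0-
[col 3] --0-1, --00-, -00--, 0--1-, 0-0--
Prime implicants: --0-1, --00-, --110, -0-10, -00--, -1-01, 0--1-, 0-0--, 01--1, 11-0-, 111-0
PI chart (minterm → PIs covering it):
  0 | --00-,-00--,0-0--
  1 | --0-1,--00-,-00--,0-0--
  2 | -0-10,-00--,0--1-,0-0--
  3 | --0-1,-00--,0--1-,0-0--
  6 | --110,-0-10,0--1-
  7 | 0--1-  (sole → essential)
  8 | --00-,0-0--
  9 | --0-1,--00-,-1-01,0-0--,01--1
  10 | 0--1-,0-0--
  11 | --0-1,0--1-,0-0--,01--1
  13 | -1-01,01--1
  14 | --110,0--1-
  15 | 0--1-,01--1
  17 | --0-1,--00-,-00--
  18 | -0-10,-00--
  19 | --0-1,-00--
  22 | --110,-0-10
  24 | --00-,11-0-
  25 | --0-1,--00-,-1-01,11-0-
  27 | --0-1  (sole → essential)
  29 | -1-01,11-0-
  30 | --110,111-0
Essential prime implicants: --0-1, 0--1-

2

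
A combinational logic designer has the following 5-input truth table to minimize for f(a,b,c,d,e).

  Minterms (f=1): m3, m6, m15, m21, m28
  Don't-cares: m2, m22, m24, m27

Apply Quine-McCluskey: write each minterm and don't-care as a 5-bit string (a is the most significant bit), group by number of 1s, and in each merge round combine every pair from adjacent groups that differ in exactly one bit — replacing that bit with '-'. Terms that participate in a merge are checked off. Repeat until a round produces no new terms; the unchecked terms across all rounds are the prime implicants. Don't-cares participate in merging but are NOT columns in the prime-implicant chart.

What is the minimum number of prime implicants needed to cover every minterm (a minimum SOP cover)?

[col 0] 00010*, 00011*, 00110*, 01111, 10101, 10110*, 11000*, 11011, 11100*
[col 1] -0110, 00-10, 0001-, 11-00
Prime implicants: -0110, 00-10, 0001-, 01111, 10101, 11-00, 11011
PI chart (minterm → PIs covering it):
  3 | 0001-  (sole → essential)
  6 | -0110,00-10
  15 | 01111  (sole → essential)
  21 | 10101  (sole → essential)
  28 | 11-00  (sole → essential)
Essential prime implicants: 0001-, 01111, 10101, 11-00
Petrick residual → -0110
Minimum SOP uses 5 PIs: b'cde' + a'b'c'd + a'bcde + ab'cd'e + abd'e'

5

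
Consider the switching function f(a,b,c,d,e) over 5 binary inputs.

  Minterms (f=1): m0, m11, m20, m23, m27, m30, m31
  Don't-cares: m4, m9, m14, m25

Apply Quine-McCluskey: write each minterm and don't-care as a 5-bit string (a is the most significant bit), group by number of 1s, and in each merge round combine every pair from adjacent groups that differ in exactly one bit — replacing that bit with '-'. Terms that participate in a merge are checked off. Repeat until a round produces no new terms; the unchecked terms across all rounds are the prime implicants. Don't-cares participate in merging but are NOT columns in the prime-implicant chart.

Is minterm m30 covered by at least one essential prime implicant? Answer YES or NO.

[col 0] 00000*, 00100*, 01001*, 01011*, 01110*, 10100*, 10111*, 11001*, 11011*, 11110*, 11111*
[col 1] -0100, -1001*, -1011*, -1110, 00-00, 010-1*, 1-111, 11-11, 110-1*, 1111-
[col 2] -10-1
Prime implicants: -0100, -10-1, -1110, 00-00, 1-111, 11-11, 1111-
PI chart (minterm → PIs covering it):
  0 | 00-00  (sole → essential)
  11 | -10-1  (sole → essential)
  20 | -0100  (sole → essential)
  23 | 1-111  (sole → essential)
  27 | -10-1,11-11
  30 | -1110,1111-
  31 | 1-111,11-11,1111-
Essential prime implicants: -0100, -10-1, 00-00, 1-111

NO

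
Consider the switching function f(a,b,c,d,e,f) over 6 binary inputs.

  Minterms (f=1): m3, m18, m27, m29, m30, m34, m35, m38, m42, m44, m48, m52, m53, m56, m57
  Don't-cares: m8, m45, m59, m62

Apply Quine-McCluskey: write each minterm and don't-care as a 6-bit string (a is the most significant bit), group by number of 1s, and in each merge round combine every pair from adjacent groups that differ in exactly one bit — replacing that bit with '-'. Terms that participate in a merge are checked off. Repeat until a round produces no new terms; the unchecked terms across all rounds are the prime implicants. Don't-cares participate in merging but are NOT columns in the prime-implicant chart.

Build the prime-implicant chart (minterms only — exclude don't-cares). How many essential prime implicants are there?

[col 0] 000011*, 001000, 010010, 011011*, 011101, 011110*, 100010*, 100011*, 100110*, 101010*, 101100*, 101101*, 110000*, 110100*, 110101*, 111000*, 111001*, 111011*, 111110*
[col 1] -00011, -11011, -11110, 10-010, 100-10, 10001-, 10110-, 11-000, 110-00, 11010-, 1110-1, 11100-
Prime implicants: -00011, -11011, -11110, 001000, 010010, 011101, 10-010, 100-10, 10001-, 10110-, 11-000, 110-00, 11010-, 1110-1, 11100-
PI chart (minterm → PIs covering it):
  3 | -00011  (sole → essential)
  18 | 010010  (sole → essential)
  27 | -11011  (sole → essential)
  29 | 011101  (sole → essential)
  30 | -11110  (sole → essential)
  34 | 10-010,100-10,10001-
  35 | -00011,10001-
  38 | 100-10  (sole → essential)
  42 | 10-010  (sole → essential)
  44 | 10110-  (sole → essential)
  48 | 11-000,110-00
  52 | 110-00,11010-
  53 | 11010-  (sole → essential)
  56 | 11-000,11100-
  57 | 1110-1,11100-
Essential prime implicants: -00011, -11011, -11110, 010010, 011101, 10-010, 100-10, 10110-, 11010-

9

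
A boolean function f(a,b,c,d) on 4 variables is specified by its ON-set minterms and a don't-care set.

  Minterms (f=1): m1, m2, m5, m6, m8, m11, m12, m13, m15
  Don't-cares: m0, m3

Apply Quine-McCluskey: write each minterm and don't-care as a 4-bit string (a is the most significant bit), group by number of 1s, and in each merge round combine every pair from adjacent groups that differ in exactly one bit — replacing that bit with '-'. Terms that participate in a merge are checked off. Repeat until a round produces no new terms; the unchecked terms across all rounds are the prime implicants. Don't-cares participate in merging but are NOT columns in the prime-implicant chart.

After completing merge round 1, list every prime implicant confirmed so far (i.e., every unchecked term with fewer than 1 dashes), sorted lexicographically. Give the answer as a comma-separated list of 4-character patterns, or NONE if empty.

NONE

[col 0] 0000*, 0001*, 0010*, 0011*, 0101*, 0110*, 1000*, 1011*, 1100*, 1101*, 1111*
[col 1] -000, -011, -101, 0-01, 0-10, 00-0*, 00-1*, 000-*, 001-*, 1-00, 1-11, 11-1, 110-
[col 2] 00--
Prime implicants: -000, -011, -101, 0-01, 0-10, 00--, 1-00, 1-11, 11-1, 110-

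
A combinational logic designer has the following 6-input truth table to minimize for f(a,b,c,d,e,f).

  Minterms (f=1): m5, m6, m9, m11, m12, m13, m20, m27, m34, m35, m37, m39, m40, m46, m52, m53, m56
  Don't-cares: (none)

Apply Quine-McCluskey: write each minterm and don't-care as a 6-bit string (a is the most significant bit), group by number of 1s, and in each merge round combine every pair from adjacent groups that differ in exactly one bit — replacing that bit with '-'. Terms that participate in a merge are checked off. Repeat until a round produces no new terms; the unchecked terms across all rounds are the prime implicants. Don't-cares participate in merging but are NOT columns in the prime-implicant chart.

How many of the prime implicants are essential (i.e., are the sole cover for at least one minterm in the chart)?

7

[col 0] 000101*, 000110, 001001*, 001011*, 001100*, 001101*, 010100*, 011011*, 100010*, 100011*, 100101*, 100111*, 101000*, 101110, 110100*, 110101*, 111000*
[col 1] -00101, -10100, 0-1011, 00-101, 001-01, 0010-1, 00110-, 1-0101, 1-1000, 100-11, 10001-, 1001-1, 11010-
Prime implicants: -00101, -10100, 0-1011, 00-101, 000110, 001-01, 0010-1, 00110-, 1-0101, 1-1000, 100-11, 10001-, 1001-1, 101110, 11010-
PI chart (minterm → PIs covering it):
  5 | -00101,00-101
  6 | 000110  (sole → essential)
  9 | 001-01,0010-1
  11 | 0-1011,0010-1
  12 | 00110-  (sole → essential)
  13 | 00-101,001-01,00110-
  20 | -10100  (sole → essential)
  27 | 0-1011  (sole → essential)
  34 | 10001-  (sole → essential)
  35 | 100-11,10001-
  37 | -00101,1-0101,1001-1
  39 | 100-11,1001-1
  40 | 1-1000  (sole → essential)
  46 | 101110  (sole → essential)
  52 | -10100,11010-
  53 | 1-0101,11010-
  56 | 1-1000  (sole → essential)
Essential prime implicants: -10100, 0-1011, 000110, 00110-, 1-1000, 10001-, 101110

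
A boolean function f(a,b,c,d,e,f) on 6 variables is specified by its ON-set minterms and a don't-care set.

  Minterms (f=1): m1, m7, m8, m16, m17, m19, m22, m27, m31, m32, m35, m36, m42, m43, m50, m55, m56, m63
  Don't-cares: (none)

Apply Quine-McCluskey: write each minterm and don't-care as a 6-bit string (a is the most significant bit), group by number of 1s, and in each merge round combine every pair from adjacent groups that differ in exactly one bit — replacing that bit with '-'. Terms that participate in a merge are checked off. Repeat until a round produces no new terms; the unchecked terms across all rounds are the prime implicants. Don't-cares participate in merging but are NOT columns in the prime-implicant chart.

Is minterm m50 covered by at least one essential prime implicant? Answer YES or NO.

YES

[col 0] 000001*, 000111, 001000, 010000*, 010001*, 010011*, 010110, 011011*, 011111*, 100000*, 100011*, 100100*, 101010*, 101011*, 110010, 110111*, 111000, 111111*
[col 1] -11111, 0-0001, 01-011, 0100-1, 01000-, 011-11, 10-011, 100-00, 10101-, 11-111
Prime implicants: -11111, 0-0001, 000111, 001000, 01-011, 0100-1, 01000-, 010110, 011-11, 10-011, 100-00, 10101-, 11-111, 110010, 111000
PI chart (minterm → PIs covering it):
  1 | 0-0001  (sole → essential)
  7 | 000111  (sole → essential)
  8 | 001000  (sole → essential)
  16 | 01000-  (sole → essential)
  17 | 0-0001,0100-1,01000-
  19 | 01-011,0100-1
  22 | 010110  (sole → essential)
  27 | 01-011,011-11
  31 | -11111,011-11
  32 | 100-00  (sole → essential)
  35 | 10-011  (sole → essential)
  36 | 100-00  (sole → essential)
  42 | 10101-  (sole → essential)
  43 | 10-011,10101-
  50 | 110010  (sole → essential)
  55 | 11-111  (sole → essential)
  56 | 111000  (sole → essential)
  63 | -11111,11-111
Essential prime implicants: 0-0001, 000111, 001000, 01000-, 010110, 10-011, 100-00, 10101-, 11-111, 110010, 111000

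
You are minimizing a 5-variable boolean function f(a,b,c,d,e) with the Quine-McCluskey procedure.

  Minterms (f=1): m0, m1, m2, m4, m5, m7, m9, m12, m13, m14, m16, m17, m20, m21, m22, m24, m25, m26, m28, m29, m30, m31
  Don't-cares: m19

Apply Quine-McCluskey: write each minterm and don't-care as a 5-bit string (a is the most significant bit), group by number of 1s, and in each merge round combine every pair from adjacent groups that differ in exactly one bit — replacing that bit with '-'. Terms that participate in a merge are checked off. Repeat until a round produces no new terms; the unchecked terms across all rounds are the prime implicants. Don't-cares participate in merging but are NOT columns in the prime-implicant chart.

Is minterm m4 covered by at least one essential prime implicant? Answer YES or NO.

NO

[col 0] 00000*, 00001*, 00010*, 00100*, 00101*, 00111*, 01001*, 01100*, 01101*, 01110*, 10000*, 10001*, 10011*, 10100*, 10101*, 10110*, 11000*, 11001*, 11010*, 11100*, 11101*, 11110*, 11111*
[col 1] -0000*, -0001*, -0100*, -0101*, -1001*, -1100*, -1101*, -1110*, 0-001*, 0-100*, 0-101*, 00-00*, 00-01*, 000-0, 0000-*, 001-1, 0010-*, 01-01*, 011-0*, 0110-*, 1-000*, 1-001*, 1-100*, 1-101*, 1-110*, 10-00*, 10-01*, 100-1, 1000-*, 101-0*, 1010-*, 11-00*, 11-01*, 11-10*, 110-0*, 1100-*, 111-0*, 111-1*, 1110-*, 1111-*
[col 2] --001*, --100*, --101*, -0-00*, -0-01*, -000-*, -010-*, -1-01*, -11-0, -110-*, 0--01*, 0-10-*, 00-0-*, 1--00*, 1--01*, 1-00-*, 1-1-0, 1-10-*, 10-0-*, 11--0, 11-0-*, 111--
[col 3] ---01, --10-, -0-0-, 1--0-
Prime implicants: ---01, --10-, -0-0-, -11-0, 000-0, 001-1, 1--0-, 1-1-0, 100-1, 11--0, 111--
PI chart (minterm → PIs covering it):
  0 | -0-0-,000-0
  1 | ---01,-0-0-
  2 | 000-0  (sole → essential)
  4 | --10-,-0-0-
  5 | ---01,--10-,-0-0-,001-1
  7 | 001-1  (sole → essential)
  9 | ---01  (sole → essential)
  12 | --10-,-11-0
  13 | ---01,--10-
  14 | -11-0  (sole → essential)
  16 | -0-0-,1--0-
  17 | ---01,-0-0-,1--0-,100-1
  20 | --10-,-0-0-,1--0-,1-1-0
  21 | ---01,--10-,-0-0-,1--0-
  22 | 1-1-0  (sole → essential)
  24 | 1--0-,11--0
  25 | ---01,1--0-
  26 | 11--0  (sole → essential)
  28 | --10-,-11-0,1--0-,1-1-0,11--0,111--
  29 | ---01,--10-,1--0-,111--
  30 | -11-0,1-1-0,11--0,111--
  31 | 111--  (sole → essential)
Essential prime implicants: ---01, -11-0, 000-0, 001-1, 1-1-0, 11--0, 111--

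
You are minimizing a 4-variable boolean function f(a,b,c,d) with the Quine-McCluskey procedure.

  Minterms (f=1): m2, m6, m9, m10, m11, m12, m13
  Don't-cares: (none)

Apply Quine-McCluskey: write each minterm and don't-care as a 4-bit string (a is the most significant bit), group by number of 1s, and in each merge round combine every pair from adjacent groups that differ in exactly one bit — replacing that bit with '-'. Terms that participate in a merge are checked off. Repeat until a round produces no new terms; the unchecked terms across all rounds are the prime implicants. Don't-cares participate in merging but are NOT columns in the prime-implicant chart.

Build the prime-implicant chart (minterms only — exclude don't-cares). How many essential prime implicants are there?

Round 0: 0010✓ 0110✓ 1001✓ 1010✓ 1011✓ 1100✓ 1101✓
Round 1: -010 0-10 1-01 10-1 101- 110-
PIs = {-010, 0-10, 1-01, 10-1, 101-, 110-}
Coverage chart:
  m2: -010,0-10
  m6: 0-10 ←essential
  m9: 1-01,10-1
  m10: -010,101-
  m11: 10-1,101-
  m12: 110- ←essential
  m13: 1-01,110-
Essential: 0-10, 110-

2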